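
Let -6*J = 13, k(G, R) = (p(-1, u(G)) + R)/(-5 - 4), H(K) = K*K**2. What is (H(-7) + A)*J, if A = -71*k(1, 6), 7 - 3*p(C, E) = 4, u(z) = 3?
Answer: 16835/27 ≈ 623.52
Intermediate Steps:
H(K) = K**3
p(C, E) = 1 (p(C, E) = 7/3 - 1/3*4 = 7/3 - 4/3 = 1)
k(G, R) = -1/9 - R/9 (k(G, R) = (1 + R)/(-5 - 4) = (1 + R)/(-9) = (1 + R)*(-1/9) = -1/9 - R/9)
J = -13/6 (J = -1/6*13 = -13/6 ≈ -2.1667)
A = 497/9 (A = -71*(-1/9 - 1/9*6) = -71*(-1/9 - 2/3) = -71*(-7/9) = 497/9 ≈ 55.222)
(H(-7) + A)*J = ((-7)**3 + 497/9)*(-13/6) = (-343 + 497/9)*(-13/6) = -2590/9*(-13/6) = 16835/27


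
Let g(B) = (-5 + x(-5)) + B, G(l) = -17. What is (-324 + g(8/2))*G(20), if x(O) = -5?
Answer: 5610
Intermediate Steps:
g(B) = -10 + B (g(B) = (-5 - 5) + B = -10 + B)
(-324 + g(8/2))*G(20) = (-324 + (-10 + 8/2))*(-17) = (-324 + (-10 + 8*(½)))*(-17) = (-324 + (-10 + 4))*(-17) = (-324 - 6)*(-17) = -330*(-17) = 5610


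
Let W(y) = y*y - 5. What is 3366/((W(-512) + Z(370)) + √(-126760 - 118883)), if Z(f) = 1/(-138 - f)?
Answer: 20700483346728/1612128152440043 - 78967584*I*√245643/1612128152440043 ≈ 0.01284 - 2.4277e-5*I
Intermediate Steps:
W(y) = -5 + y² (W(y) = y² - 5 = -5 + y²)
3366/((W(-512) + Z(370)) + √(-126760 - 118883)) = 3366/(((-5 + (-512)²) - 1/(138 + 370)) + √(-126760 - 118883)) = 3366/(((-5 + 262144) - 1/508) + √(-245643)) = 3366/((262139 - 1*1/508) + I*√245643) = 3366/((262139 - 1/508) + I*√245643) = 3366/(133166611/508 + I*√245643)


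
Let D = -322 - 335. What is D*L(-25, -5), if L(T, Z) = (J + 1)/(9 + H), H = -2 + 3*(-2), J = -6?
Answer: 3285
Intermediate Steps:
D = -657
H = -8 (H = -2 - 6 = -8)
L(T, Z) = -5 (L(T, Z) = (-6 + 1)/(9 - 8) = -5/1 = -5*1 = -5)
D*L(-25, -5) = -657*(-5) = 3285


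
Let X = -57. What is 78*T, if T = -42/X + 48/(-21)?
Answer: -16068/133 ≈ -120.81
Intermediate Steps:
T = -206/133 (T = -42/(-57) + 48/(-21) = -42*(-1/57) + 48*(-1/21) = 14/19 - 16/7 = -206/133 ≈ -1.5489)
78*T = 78*(-206/133) = -16068/133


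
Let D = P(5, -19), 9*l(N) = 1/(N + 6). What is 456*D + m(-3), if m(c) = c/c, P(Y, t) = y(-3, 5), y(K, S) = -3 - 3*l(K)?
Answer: -4253/3 ≈ -1417.7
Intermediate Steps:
l(N) = 1/(9*(6 + N)) (l(N) = 1/(9*(N + 6)) = 1/(9*(6 + N)))
y(K, S) = -3 - 1/(3*(6 + K))
P(Y, t) = -28/9 (P(Y, t) = (-55 - 9*(-3))/(3*(6 - 3)) = (1/3)*(-55 + 27)/3 = (1/3)*(1/3)*(-28) = -28/9)
D = -28/9 ≈ -3.1111
m(c) = 1
456*D + m(-3) = 456*(-28/9) + 1 = -4256/3 + 1 = -4253/3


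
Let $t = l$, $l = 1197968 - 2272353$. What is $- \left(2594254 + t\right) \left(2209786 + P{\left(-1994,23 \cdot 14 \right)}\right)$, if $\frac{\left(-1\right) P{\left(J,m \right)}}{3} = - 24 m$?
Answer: $-3393821880930$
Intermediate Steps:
$l = -1074385$ ($l = 1197968 - 2272353 = -1074385$)
$P{\left(J,m \right)} = 72 m$ ($P{\left(J,m \right)} = - 3 \left(- 24 m\right) = 72 m$)
$t = -1074385$
$- \left(2594254 + t\right) \left(2209786 + P{\left(-1994,23 \cdot 14 \right)}\right) = - \left(2594254 - 1074385\right) \left(2209786 + 72 \cdot 23 \cdot 14\right) = - 1519869 \left(2209786 + 72 \cdot 322\right) = - 1519869 \left(2209786 + 23184\right) = - 1519869 \cdot 2232970 = \left(-1\right) 3393821880930 = -3393821880930$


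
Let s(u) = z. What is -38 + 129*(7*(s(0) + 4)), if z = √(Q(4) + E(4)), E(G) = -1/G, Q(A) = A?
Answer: 3574 + 903*√15/2 ≈ 5322.6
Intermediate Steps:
z = √15/2 (z = √(4 - 1/4) = √(4 - 1*¼) = √(4 - ¼) = √(15/4) = √15/2 ≈ 1.9365)
s(u) = √15/2
-38 + 129*(7*(s(0) + 4)) = -38 + 129*(7*(√15/2 + 4)) = -38 + 129*(7*(4 + √15/2)) = -38 + 129*(28 + 7*√15/2) = -38 + (3612 + 903*√15/2) = 3574 + 903*√15/2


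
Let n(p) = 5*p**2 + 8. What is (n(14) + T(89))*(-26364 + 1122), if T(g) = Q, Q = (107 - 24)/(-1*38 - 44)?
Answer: -1021455393/41 ≈ -2.4914e+7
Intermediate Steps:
Q = -83/82 (Q = 83/(-38 - 44) = 83/(-82) = 83*(-1/82) = -83/82 ≈ -1.0122)
n(p) = 8 + 5*p**2
T(g) = -83/82
(n(14) + T(89))*(-26364 + 1122) = ((8 + 5*14**2) - 83/82)*(-26364 + 1122) = ((8 + 5*196) - 83/82)*(-25242) = ((8 + 980) - 83/82)*(-25242) = (988 - 83/82)*(-25242) = (80933/82)*(-25242) = -1021455393/41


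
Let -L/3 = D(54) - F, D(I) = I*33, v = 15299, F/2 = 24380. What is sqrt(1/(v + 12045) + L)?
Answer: sqrt(6585972098573)/6836 ≈ 375.41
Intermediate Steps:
F = 48760 (F = 2*24380 = 48760)
D(I) = 33*I
L = 140934 (L = -3*(33*54 - 1*48760) = -3*(1782 - 48760) = -3*(-46978) = 140934)
sqrt(1/(v + 12045) + L) = sqrt(1/(15299 + 12045) + 140934) = sqrt(1/27344 + 140934) = sqrt(3853699297/27344) = sqrt(6585972098573)/6836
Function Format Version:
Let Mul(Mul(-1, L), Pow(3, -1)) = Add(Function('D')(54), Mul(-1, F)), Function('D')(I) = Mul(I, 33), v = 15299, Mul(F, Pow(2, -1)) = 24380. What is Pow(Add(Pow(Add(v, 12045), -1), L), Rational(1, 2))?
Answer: Mul(Rational(1, 6836), Pow(6585972098573, Rational(1, 2))) ≈ 375.41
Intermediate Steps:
F = 48760 (F = Mul(2, 24380) = 48760)
Function('D')(I) = Mul(33, I)
L = 140934 (L = Mul(-3, Add(Mul(33, 54), Mul(-1, 48760))) = Mul(-3, Add(1782, -48760)) = Mul(-3, -46978) = 140934)
Pow(Add(Pow(Add(v, 12045), -1), L), Rational(1, 2)) = Pow(Add(Pow(Add(15299, 12045), -1), 140934), Rational(1, 2)) = Pow(Add(Pow(27344, -1), 140934), Rational(1, 2)) = Pow(Add(Rational(1, 27344), 140934), Rational(1, 2)) = Pow(Rational(3853699297, 27344), Rational(1, 2)) = Mul(Rational(1, 6836), Pow(6585972098573, Rational(1, 2)))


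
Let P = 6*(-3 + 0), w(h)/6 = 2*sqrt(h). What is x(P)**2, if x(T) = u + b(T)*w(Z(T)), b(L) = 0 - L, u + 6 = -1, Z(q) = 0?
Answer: 49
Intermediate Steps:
u = -7 (u = -6 - 1 = -7)
w(h) = 12*sqrt(h) (w(h) = 6*(2*sqrt(h)) = 12*sqrt(h))
b(L) = -L
P = -18 (P = 6*(-3) = -18)
x(T) = -7 (x(T) = -7 + (-T)*(12*sqrt(0)) = -7 + (-T)*(12*0) = -7 - T*0 = -7 + 0 = -7)
x(P)**2 = (-7)**2 = 49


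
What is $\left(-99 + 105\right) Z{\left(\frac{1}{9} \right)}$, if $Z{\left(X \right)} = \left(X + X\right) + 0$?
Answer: $\frac{4}{3} \approx 1.3333$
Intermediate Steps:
$Z{\left(X \right)} = 2 X$ ($Z{\left(X \right)} = 2 X + 0 = 2 X$)
$\left(-99 + 105\right) Z{\left(\frac{1}{9} \right)} = \left(-99 + 105\right) \frac{2}{9} = 6 \cdot 2 \cdot \frac{1}{9} = 6 \cdot \frac{2}{9} = \frac{4}{3}$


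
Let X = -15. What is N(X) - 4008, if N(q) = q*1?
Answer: -4023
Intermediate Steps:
N(q) = q
N(X) - 4008 = -15 - 4008 = -4023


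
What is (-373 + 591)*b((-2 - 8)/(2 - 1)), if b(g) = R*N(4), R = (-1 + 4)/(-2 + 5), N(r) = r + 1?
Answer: 1090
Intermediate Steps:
N(r) = 1 + r
R = 1 (R = 3/3 = 3*(1/3) = 1)
b(g) = 5 (b(g) = 1*(1 + 4) = 1*5 = 5)
(-373 + 591)*b((-2 - 8)/(2 - 1)) = (-373 + 591)*5 = 218*5 = 1090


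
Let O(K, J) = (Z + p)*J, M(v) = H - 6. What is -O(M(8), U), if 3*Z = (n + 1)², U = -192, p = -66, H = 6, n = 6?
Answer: -9536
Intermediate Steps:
M(v) = 0 (M(v) = 6 - 6 = 0)
Z = 49/3 (Z = (6 + 1)²/3 = (⅓)*7² = (⅓)*49 = 49/3 ≈ 16.333)
O(K, J) = -149*J/3 (O(K, J) = (49/3 - 66)*J = -149*J/3)
-O(M(8), U) = -(-149)*(-192)/3 = -1*9536 = -9536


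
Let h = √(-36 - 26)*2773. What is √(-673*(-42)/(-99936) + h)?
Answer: √(-4904151 + 48080758608*I*√62)/4164 ≈ 104.49 + 104.49*I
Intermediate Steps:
h = 2773*I*√62 (h = √(-62)*2773 = (I*√62)*2773 = 2773*I*√62 ≈ 21835.0*I)
√(-673*(-42)/(-99936) + h) = √(-673*(-42)/(-99936) + 2773*I*√62) = √(28266*(-1/99936) + 2773*I*√62) = √(-4711/16656 + 2773*I*√62)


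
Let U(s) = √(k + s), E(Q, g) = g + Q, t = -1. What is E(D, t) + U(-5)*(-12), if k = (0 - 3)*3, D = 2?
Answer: 1 - 12*I*√14 ≈ 1.0 - 44.9*I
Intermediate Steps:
k = -9 (k = -3*3 = -9)
E(Q, g) = Q + g
U(s) = √(-9 + s)
E(D, t) + U(-5)*(-12) = (2 - 1) + √(-9 - 5)*(-12) = 1 + √(-14)*(-12) = 1 + (I*√14)*(-12) = 1 - 12*I*√14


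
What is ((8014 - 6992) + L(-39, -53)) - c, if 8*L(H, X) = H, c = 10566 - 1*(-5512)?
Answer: -120487/8 ≈ -15061.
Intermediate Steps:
c = 16078 (c = 10566 + 5512 = 16078)
L(H, X) = H/8
((8014 - 6992) + L(-39, -53)) - c = ((8014 - 6992) + (1/8)*(-39)) - 1*16078 = (1022 - 39/8) - 16078 = 8137/8 - 16078 = -120487/8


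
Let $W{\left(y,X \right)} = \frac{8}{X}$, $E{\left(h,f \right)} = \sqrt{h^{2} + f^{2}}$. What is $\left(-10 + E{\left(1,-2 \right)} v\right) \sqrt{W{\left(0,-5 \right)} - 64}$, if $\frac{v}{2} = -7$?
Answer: $4 i \left(- \sqrt{410} - 7 \sqrt{82}\right) \approx - 334.54 i$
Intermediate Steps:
$v = -14$ ($v = 2 \left(-7\right) = -14$)
$E{\left(h,f \right)} = \sqrt{f^{2} + h^{2}}$
$\left(-10 + E{\left(1,-2 \right)} v\right) \sqrt{W{\left(0,-5 \right)} - 64} = \left(-10 + \sqrt{\left(-2\right)^{2} + 1^{2}} \left(-14\right)\right) \sqrt{\frac{8}{-5} - 64} = \left(-10 + \sqrt{4 + 1} \left(-14\right)\right) \sqrt{8 \left(- \frac{1}{5}\right) - 64} = \left(-10 + \sqrt{5} \left(-14\right)\right) \sqrt{- \frac{8}{5} - 64} = \left(-10 - 14 \sqrt{5}\right) \sqrt{- \frac{328}{5}} = \left(-10 - 14 \sqrt{5}\right) \frac{2 i \sqrt{410}}{5} = \frac{2 i \sqrt{410} \left(-10 - 14 \sqrt{5}\right)}{5}$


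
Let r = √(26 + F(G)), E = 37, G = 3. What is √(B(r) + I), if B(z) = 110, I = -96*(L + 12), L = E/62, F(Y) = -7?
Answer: I*√1056418/31 ≈ 33.156*I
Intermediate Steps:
L = 37/62 ≈ 0.59677
I = -37488/31 (I = -96*(37/62 + 12) = -96*781/62 = -37488/31 ≈ -1209.3)
r = √19 (r = √(26 - 7) = √19 ≈ 4.3589)
√(B(r) + I) = √(110 - 37488/31) = √(-34078/31) = I*√1056418/31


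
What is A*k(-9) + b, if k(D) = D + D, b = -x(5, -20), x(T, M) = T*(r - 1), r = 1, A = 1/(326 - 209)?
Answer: -2/13 ≈ -0.15385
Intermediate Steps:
A = 1/117 ≈ 0.0085470
x(T, M) = 0 (x(T, M) = T*(1 - 1) = T*0 = 0)
b = 0 (b = -1*0 = 0)
k(D) = 2*D
A*k(-9) + b = (2*(-9))/117 + 0 = (1/117)*(-18) + 0 = -2/13 + 0 = -2/13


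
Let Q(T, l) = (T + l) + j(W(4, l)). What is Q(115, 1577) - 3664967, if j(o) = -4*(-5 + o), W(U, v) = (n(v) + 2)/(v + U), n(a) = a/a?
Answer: -1930535389/527 ≈ -3.6633e+6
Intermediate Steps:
n(a) = 1
W(U, v) = 3/(U + v) (W(U, v) = (1 + 2)/(v + U) = 3/(U + v))
j(o) = 20 - 4*o
Q(T, l) = 20 + T + l - 12/(4 + l) (Q(T, l) = (T + l) + (20 - 12/(4 + l)) = 20 + T + l - 12/(4 + l))
Q(115, 1577) - 3664967 = (-12 + (4 + 1577)*(20 + 115 + 1577))/(4 + 1577) - 3664967 = (-12 + 1581*1712)/1581 - 3664967 = (-12 + 2706672)/1581 - 3664967 = (1/1581)*2706660 - 3664967 = 902220/527 - 3664967 = -1930535389/527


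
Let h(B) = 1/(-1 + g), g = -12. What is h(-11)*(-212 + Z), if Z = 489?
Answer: -277/13 ≈ -21.308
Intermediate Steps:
h(B) = -1/13 (h(B) = 1/(-1 - 12) = 1/(-13) = -1/13)
h(-11)*(-212 + Z) = -(-212 + 489)/13 = -1/13*277 = -277/13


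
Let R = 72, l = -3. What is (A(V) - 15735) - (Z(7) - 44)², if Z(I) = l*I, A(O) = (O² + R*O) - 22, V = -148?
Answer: -8734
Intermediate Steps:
A(O) = -22 + O² + 72*O (A(O) = (O² + 72*O) - 22 = -22 + O² + 72*O)
Z(I) = -3*I
(A(V) - 15735) - (Z(7) - 44)² = ((-22 + (-148)² + 72*(-148)) - 15735) - (-3*7 - 44)² = ((-22 + 21904 - 10656) - 15735) - (-21 - 44)² = (11226 - 15735) - 1*(-65)² = -4509 - 1*4225 = -4509 - 4225 = -8734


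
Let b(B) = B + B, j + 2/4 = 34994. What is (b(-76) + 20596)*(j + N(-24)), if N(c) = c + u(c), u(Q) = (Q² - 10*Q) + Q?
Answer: 731108106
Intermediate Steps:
u(Q) = Q² - 9*Q
j = 69987/2 (j = -½ + 34994 = 69987/2 ≈ 34994.)
b(B) = 2*B
N(c) = c + c*(-9 + c)
(b(-76) + 20596)*(j + N(-24)) = (2*(-76) + 20596)*(69987/2 - 24*(-8 - 24)) = (-152 + 20596)*(69987/2 - 24*(-32)) = 20444*(69987/2 + 768) = 20444*(71523/2) = 731108106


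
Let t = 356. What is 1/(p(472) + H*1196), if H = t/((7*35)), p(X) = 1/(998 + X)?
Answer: 210/364951 ≈ 0.00057542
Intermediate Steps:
H = 356/245 (H = 356/((7*35)) = 356/245 ≈ 1.4531)
1/(p(472) + H*1196) = 1/(1/(998 + 472) + (356/245)*1196) = 1/(1/1470 + 425776/245) = 1/(364951/210) = 210/364951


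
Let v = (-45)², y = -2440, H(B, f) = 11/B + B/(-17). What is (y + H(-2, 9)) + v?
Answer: -14293/34 ≈ -420.38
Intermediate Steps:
H(B, f) = 11/B - B/17 (H(B, f) = 11/B + B*(-1/17) = 11/B - B/17)
v = 2025
(y + H(-2, 9)) + v = (-2440 + (11/(-2) - 1/17*(-2))) + 2025 = (-2440 + (11*(-½) + 2/17)) + 2025 = (-2440 + (-11/2 + 2/17)) + 2025 = (-2440 - 183/34) + 2025 = -83143/34 + 2025 = -14293/34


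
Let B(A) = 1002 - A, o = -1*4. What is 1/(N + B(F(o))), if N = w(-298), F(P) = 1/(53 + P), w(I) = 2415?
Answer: 49/167432 ≈ 0.00029266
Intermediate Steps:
o = -4
N = 2415
1/(N + B(F(o))) = 1/(2415 + (1002 - 1/(53 - 4))) = 1/(2415 + (1002 - 1/49)) = 1/(2415 + 49097/49) = 1/(167432/49) = 49/167432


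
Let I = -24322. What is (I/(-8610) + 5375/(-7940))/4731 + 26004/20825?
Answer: 24038457112211/19243921101300 ≈ 1.2491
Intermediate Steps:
(I/(-8610) + 5375/(-7940))/4731 + 26004/20825 = (-24322/(-8610) + 5375/(-7940))/4731 + 26004/20825 = (-24322*(-1/8610) + 5375*(-1/7940))*(1/4731) + 26004*(1/20825) = (12161/4305 - 1075/1588)*(1/4731) + 26004/20825 = (14683793/6836340)*(1/4731) + 26004/20825 = 14683793/32342724540 + 26004/20825 = 24038457112211/19243921101300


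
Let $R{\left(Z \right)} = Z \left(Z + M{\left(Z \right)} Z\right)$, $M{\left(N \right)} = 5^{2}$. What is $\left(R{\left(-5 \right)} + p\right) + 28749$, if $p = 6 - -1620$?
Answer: $31025$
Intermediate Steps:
$M{\left(N \right)} = 25$
$R{\left(Z \right)} = 26 Z^{2}$ ($R{\left(Z \right)} = Z \left(Z + 25 Z\right) = Z 26 Z = 26 Z^{2}$)
$p = 1626$ ($p = 6 + 1620 = 1626$)
$\left(R{\left(-5 \right)} + p\right) + 28749 = \left(26 \left(-5\right)^{2} + 1626\right) + 28749 = \left(26 \cdot 25 + 1626\right) + 28749 = \left(650 + 1626\right) + 28749 = 2276 + 28749 = 31025$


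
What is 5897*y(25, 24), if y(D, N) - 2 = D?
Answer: 159219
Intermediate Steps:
y(D, N) = 2 + D
5897*y(25, 24) = 5897*(2 + 25) = 5897*27 = 159219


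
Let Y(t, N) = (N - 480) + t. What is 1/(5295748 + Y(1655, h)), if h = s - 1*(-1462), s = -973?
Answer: 1/5297412 ≈ 1.8877e-7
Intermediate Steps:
h = 489 (h = -973 - 1*(-1462) = -973 + 1462 = 489)
Y(t, N) = -480 + N + t (Y(t, N) = (-480 + N) + t = -480 + N + t)
1/(5295748 + Y(1655, h)) = 1/(5295748 + (-480 + 489 + 1655)) = 1/(5295748 + 1664) = 1/5297412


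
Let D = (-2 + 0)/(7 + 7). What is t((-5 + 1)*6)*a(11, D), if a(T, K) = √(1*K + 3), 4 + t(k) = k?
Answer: -8*√35 ≈ -47.329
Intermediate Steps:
t(k) = -4 + k
D = -⅐ (D = -2/14 = -2*1/14 = -⅐ ≈ -0.14286)
a(T, K) = √(3 + K) (a(T, K) = √(K + 3) = √(3 + K))
t((-5 + 1)*6)*a(11, D) = (-4 + (-5 + 1)*6)*√(3 - ⅐) = (-4 - 4*6)*√(20/7) = (-4 - 24)*(2*√35/7) = -8*√35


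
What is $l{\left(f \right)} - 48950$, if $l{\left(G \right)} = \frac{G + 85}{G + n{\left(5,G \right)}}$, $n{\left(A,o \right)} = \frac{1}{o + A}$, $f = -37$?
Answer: $- \frac{19335762}{395} \approx -48951.0$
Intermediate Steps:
$n{\left(A,o \right)} = \frac{1}{A + o}$
$l{\left(G \right)} = \frac{85 + G}{G + \frac{1}{5 + G}}$ ($l{\left(G \right)} = \frac{G + 85}{G + \frac{1}{5 + G}} = \frac{85 + G}{G + \frac{1}{5 + G}}$)
$l{\left(f \right)} - 48950 = \frac{\left(5 - 37\right) \left(85 - 37\right)}{1 - 37 \left(5 - 37\right)} - 48950 = \frac{1}{1 - -1184} \left(-32\right) 48 - 48950 = \frac{1}{1 + 1184} \left(-32\right) 48 - 48950 = \frac{1}{1185} \left(-32\right) 48 - 48950 = - \frac{512}{395} - 48950 = - \frac{19335762}{395}$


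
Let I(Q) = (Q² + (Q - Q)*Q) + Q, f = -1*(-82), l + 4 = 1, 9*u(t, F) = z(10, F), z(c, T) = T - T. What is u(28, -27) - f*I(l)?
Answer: -492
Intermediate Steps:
z(c, T) = 0
u(t, F) = 0 (u(t, F) = (⅑)*0 = 0)
l = -3 (l = -4 + 1 = -3)
f = 82
I(Q) = Q + Q² (I(Q) = (Q² + 0*Q) + Q = (Q² + 0) + Q = Q² + Q = Q + Q²)
u(28, -27) - f*I(l) = 0 - 82*(-3*(1 - 3)) = 0 - 82*(-3*(-2)) = 0 - 82*6 = 0 - 1*492 = 0 - 492 = -492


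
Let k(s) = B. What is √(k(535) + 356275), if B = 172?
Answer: √356447 ≈ 597.03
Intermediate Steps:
k(s) = 172
√(k(535) + 356275) = √(172 + 356275) = √356447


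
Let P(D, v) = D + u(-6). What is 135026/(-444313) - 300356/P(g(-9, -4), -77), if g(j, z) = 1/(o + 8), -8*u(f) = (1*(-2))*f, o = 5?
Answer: 3469748965166/16439581 ≈ 2.1106e+5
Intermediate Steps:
u(f) = f/4 (u(f) = -1*(-2)*f/8 = -(-1)*f/4 = f/4)
g(j, z) = 1/13 (g(j, z) = 1/(5 + 8) = 1/13)
P(D, v) = -3/2 + D (P(D, v) = D + (¼)*(-6) = D - 3/2 = -3/2 + D)
135026/(-444313) - 300356/P(g(-9, -4), -77) = 135026/(-444313) - 300356/(-3/2 + 1/13) = 135026*(-1/444313) - 300356/(-37/26) = -135026/444313 - 300356*(-26/37) = -135026/444313 + 7809256/37 = 3469748965166/16439581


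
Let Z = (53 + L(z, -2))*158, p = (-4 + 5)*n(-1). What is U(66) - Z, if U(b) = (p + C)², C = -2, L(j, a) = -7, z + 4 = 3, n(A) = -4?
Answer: -7232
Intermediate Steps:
z = -1 (z = -4 + 3 = -1)
p = -4 (p = (-4 + 5)*(-4) = 1*(-4) = -4)
U(b) = 36 (U(b) = (-4 - 2)² = (-6)² = 36)
Z = 7268 (Z = (53 - 7)*158 = 46*158 = 7268)
U(66) - Z = 36 - 1*7268 = 36 - 7268 = -7232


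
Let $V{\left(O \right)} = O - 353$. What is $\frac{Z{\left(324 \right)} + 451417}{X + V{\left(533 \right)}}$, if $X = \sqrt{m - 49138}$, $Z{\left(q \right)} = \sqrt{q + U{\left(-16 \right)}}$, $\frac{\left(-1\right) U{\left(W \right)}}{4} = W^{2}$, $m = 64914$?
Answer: $\frac{20313765}{4156} - \frac{451417 \sqrt{986}}{4156} - \frac{5 i \sqrt{6902}}{2078} + \frac{225 i \sqrt{7}}{2078} \approx 1477.1 + 0.086575 i$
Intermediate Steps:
$V{\left(O \right)} = -353 + O$ ($V{\left(O \right)} = O - 353 = -353 + O$)
$U{\left(W \right)} = - 4 W^{2}$
$Z{\left(q \right)} = \sqrt{-1024 + q}$ ($Z{\left(q \right)} = \sqrt{q - 4 \left(-16\right)^{2}} = \sqrt{q - 1024} = \sqrt{-1024 + q}$)
$X = 4 \sqrt{986}$ ($X = \sqrt{64914 - 49138} = \sqrt{15776} = 4 \sqrt{986} \approx 125.6$)
$\frac{Z{\left(324 \right)} + 451417}{X + V{\left(533 \right)}} = \frac{\sqrt{-1024 + 324} + 451417}{4 \sqrt{986} + \left(-353 + 533\right)} = \frac{\sqrt{-700} + 451417}{4 \sqrt{986} + 180} = \frac{10 i \sqrt{7} + 451417}{180 + 4 \sqrt{986}} = \frac{451417 + 10 i \sqrt{7}}{180 + 4 \sqrt{986}}$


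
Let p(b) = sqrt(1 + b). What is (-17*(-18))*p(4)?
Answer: 306*sqrt(5) ≈ 684.24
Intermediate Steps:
(-17*(-18))*p(4) = (-17*(-18))*sqrt(1 + 4) = 306*sqrt(5)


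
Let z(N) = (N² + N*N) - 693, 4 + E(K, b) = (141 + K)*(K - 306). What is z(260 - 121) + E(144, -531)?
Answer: -8225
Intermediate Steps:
E(K, b) = -4 + (-306 + K)*(141 + K) (E(K, b) = -4 + (141 + K)*(K - 306) = -4 + (141 + K)*(-306 + K) = -4 + (-306 + K)*(141 + K))
z(N) = -693 + 2*N² (z(N) = (N² + N²) - 693 = 2*N² - 693 = -693 + 2*N²)
z(260 - 121) + E(144, -531) = (-693 + 2*(260 - 121)²) + (-43150 + 144² - 165*144) = (-693 + 2*139²) + (-43150 + 20736 - 23760) = (-693 + 2*19321) - 46174 = (-693 + 38642) - 46174 = 37949 - 46174 = -8225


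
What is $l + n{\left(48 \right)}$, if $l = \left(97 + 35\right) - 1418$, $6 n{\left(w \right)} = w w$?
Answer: $-902$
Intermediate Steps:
$n{\left(w \right)} = \frac{w^{2}}{6}$ ($n{\left(w \right)} = \frac{w w}{6} = \frac{w^{2}}{6}$)
$l = -1286$ ($l = 132 - 1418 = -1286$)
$l + n{\left(48 \right)} = -1286 + \frac{48^{2}}{6} = -1286 + \frac{1}{6} \cdot 2304 = -1286 + 384 = -902$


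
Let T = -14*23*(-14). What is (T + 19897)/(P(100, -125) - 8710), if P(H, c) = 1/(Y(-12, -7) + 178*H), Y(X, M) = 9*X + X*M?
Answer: -144607760/51609653 ≈ -2.8020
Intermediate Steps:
Y(X, M) = 9*X + M*X
T = 4508 (T = -322*(-14) = 4508)
P(H, c) = 1/(-24 + 178*H) (P(H, c) = 1/(-12*(9 - 7) + 178*H) = 1/(-12*2 + 178*H) = 1/(-24 + 178*H))
(T + 19897)/(P(100, -125) - 8710) = (4508 + 19897)/(1/(2*(-12 + 89*100)) - 8710) = 24405/(1/(2*(-12 + 8900)) - 8710) = 24405/((½)/8888 - 8710) = 24405/((½)*(1/8888) - 8710) = 24405/(1/17776 - 8710) = 24405/(-154828959/17776) = 24405*(-17776/154828959) = -144607760/51609653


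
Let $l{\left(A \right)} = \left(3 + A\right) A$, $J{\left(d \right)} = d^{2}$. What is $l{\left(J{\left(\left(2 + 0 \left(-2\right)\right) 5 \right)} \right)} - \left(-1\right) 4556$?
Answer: $14856$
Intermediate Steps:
$l{\left(A \right)} = A \left(3 + A\right)$
$l{\left(J{\left(\left(2 + 0 \left(-2\right)\right) 5 \right)} \right)} - \left(-1\right) 4556 = \left(\left(2 + 0 \left(-2\right)\right) 5\right)^{2} \left(3 + \left(\left(2 + 0 \left(-2\right)\right) 5\right)^{2}\right) - \left(-1\right) 4556 = \left(\left(2 + 0\right) 5\right)^{2} \left(3 + \left(\left(2 + 0\right) 5\right)^{2}\right) - -4556 = \left(2 \cdot 5\right)^{2} \left(3 + \left(2 \cdot 5\right)^{2}\right) + 4556 = 10^{2} \left(3 + 10^{2}\right) + 4556 = 100 \left(3 + 100\right) + 4556 = 100 \cdot 103 + 4556 = 10300 + 4556 = 14856$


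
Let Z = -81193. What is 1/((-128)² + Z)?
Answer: -1/64809 ≈ -1.5430e-5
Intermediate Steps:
1/((-128)² + Z) = 1/((-128)² - 81193) = 1/(16384 - 81193) = 1/(-64809) = -1/64809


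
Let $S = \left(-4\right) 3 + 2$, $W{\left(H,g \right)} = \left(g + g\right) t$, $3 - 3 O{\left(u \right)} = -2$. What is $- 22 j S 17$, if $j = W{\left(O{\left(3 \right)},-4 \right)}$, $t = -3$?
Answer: $89760$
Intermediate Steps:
$O{\left(u \right)} = \frac{5}{3}$ ($O{\left(u \right)} = 1 - - \frac{2}{3} = 1 + \frac{2}{3} = \frac{5}{3}$)
$W{\left(H,g \right)} = - 6 g$ ($W{\left(H,g \right)} = \left(g + g\right) \left(-3\right) = 2 g \left(-3\right) = - 6 g$)
$S = -10$ ($S = -12 + 2 = -10$)
$j = 24$ ($j = \left(-6\right) \left(-4\right) = 24$)
$- 22 j S 17 = - 22 \cdot 24 \left(-10\right) 17 = - 22 \left(\left(-240\right) 17\right) = \left(-22\right) \left(-4080\right) = 89760$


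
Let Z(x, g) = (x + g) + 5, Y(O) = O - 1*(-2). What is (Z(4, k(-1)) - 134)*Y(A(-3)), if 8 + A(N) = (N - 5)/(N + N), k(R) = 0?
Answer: 1750/3 ≈ 583.33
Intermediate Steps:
A(N) = -8 + (-5 + N)/(2*N) (A(N) = -8 + (N - 5)/(N + N) = -8 + (-5 + N)/((2*N)) = -8 + (-5 + N)*(1/(2*N)) = -8 + (-5 + N)/(2*N))
Y(O) = 2 + O (Y(O) = O + 2 = 2 + O)
Z(x, g) = 5 + g + x (Z(x, g) = (g + x) + 5 = 5 + g + x)
(Z(4, k(-1)) - 134)*Y(A(-3)) = ((5 + 0 + 4) - 134)*(2 + (5/2)*(-1 - 3*(-3))/(-3)) = (9 - 134)*(2 + (5/2)*(-⅓)*(-1 + 9)) = -125*(2 + (5/2)*(-⅓)*8) = -125*(2 - 20/3) = -125*(-14/3) = 1750/3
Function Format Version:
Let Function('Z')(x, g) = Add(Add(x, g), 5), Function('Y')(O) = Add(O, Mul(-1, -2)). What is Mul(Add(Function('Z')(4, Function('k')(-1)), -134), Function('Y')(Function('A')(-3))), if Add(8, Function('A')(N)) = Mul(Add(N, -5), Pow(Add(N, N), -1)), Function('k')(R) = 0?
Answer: Rational(1750, 3) ≈ 583.33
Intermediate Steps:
Function('A')(N) = Add(-8, Mul(Rational(1, 2), Pow(N, -1), Add(-5, N))) (Function('A')(N) = Add(-8, Mul(Add(N, -5), Pow(Add(N, N), -1))) = Add(-8, Mul(Add(-5, N), Pow(Mul(2, N), -1))) = Add(-8, Mul(Add(-5, N), Mul(Rational(1, 2), Pow(N, -1)))) = Add(-8, Mul(Rational(1, 2), Pow(N, -1), Add(-5, N))))
Function('Y')(O) = Add(2, O) (Function('Y')(O) = Add(O, 2) = Add(2, O))
Function('Z')(x, g) = Add(5, g, x) (Function('Z')(x, g) = Add(Add(g, x), 5) = Add(5, g, x))
Mul(Add(Function('Z')(4, Function('k')(-1)), -134), Function('Y')(Function('A')(-3))) = Mul(Add(Add(5, 0, 4), -134), Add(2, Mul(Rational(5, 2), Pow(-3, -1), Add(-1, Mul(-3, -3))))) = Mul(Add(9, -134), Add(2, Mul(Rational(5, 2), Rational(-1, 3), Add(-1, 9)))) = Mul(-125, Add(2, Mul(Rational(5, 2), Rational(-1, 3), 8))) = Mul(-125, Add(2, Rational(-20, 3))) = Mul(-125, Rational(-14, 3)) = Rational(1750, 3)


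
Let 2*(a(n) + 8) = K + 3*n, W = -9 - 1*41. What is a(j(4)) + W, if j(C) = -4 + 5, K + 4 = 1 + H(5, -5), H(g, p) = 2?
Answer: -57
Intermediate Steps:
W = -50 (W = -9 - 41 = -50)
K = -1 (K = -4 + (1 + 2) = -4 + 3 = -1)
j(C) = 1
a(n) = -17/2 + 3*n/2 (a(n) = -8 + (-1 + 3*n)/2 = -8 + (-1/2 + 3*n/2) = -17/2 + 3*n/2)
a(j(4)) + W = (-17/2 + (3/2)*1) - 50 = (-17/2 + 3/2) - 50 = -7 - 50 = -57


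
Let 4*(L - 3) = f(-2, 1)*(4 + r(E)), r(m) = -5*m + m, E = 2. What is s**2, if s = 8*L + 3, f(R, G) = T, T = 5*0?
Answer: 729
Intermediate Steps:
T = 0
f(R, G) = 0
r(m) = -4*m
L = 3 (L = 3 + (0*(4 - 4*2))/4 = 3 + (0*(4 - 8))/4 = 3 + (0*(-4))/4 = 3 + (1/4)*0 = 3 + 0 = 3)
s = 27 (s = 8*3 + 3 = 24 + 3 = 27)
s**2 = 27**2 = 729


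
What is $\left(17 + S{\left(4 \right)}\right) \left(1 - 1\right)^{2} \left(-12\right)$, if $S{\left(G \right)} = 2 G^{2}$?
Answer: $0$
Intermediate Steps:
$\left(17 + S{\left(4 \right)}\right) \left(1 - 1\right)^{2} \left(-12\right) = \left(17 + 2 \cdot 4^{2}\right) \left(1 - 1\right)^{2} \left(-12\right) = \left(17 + 2 \cdot 16\right) 0^{2} \left(-12\right) = \left(17 + 32\right) 0 \left(-12\right) = 49 \cdot 0 \left(-12\right) = 0 \left(-12\right) = 0$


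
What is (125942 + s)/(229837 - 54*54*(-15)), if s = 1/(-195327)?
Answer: 24599873033/53436974679 ≈ 0.46035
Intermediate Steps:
s = -1/195327 ≈ -5.1196e-6
(125942 + s)/(229837 - 54*54*(-15)) = (125942 - 1/195327)/(229837 - 54*54*(-15)) = 24599873033/(195327*(229837 - 2916*(-15))) = 24599873033/(195327*(229837 + 43740)) = (24599873033/195327)/273577 = (24599873033/195327)*(1/273577) = 24599873033/53436974679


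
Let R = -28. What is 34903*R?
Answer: -977284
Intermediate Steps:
34903*R = 34903*(-28) = -977284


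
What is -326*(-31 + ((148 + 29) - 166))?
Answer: 6520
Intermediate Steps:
-326*(-31 + ((148 + 29) - 166)) = -326*(-31 + (177 - 166)) = -326*(-31 + 11) = -326*(-20) = 6520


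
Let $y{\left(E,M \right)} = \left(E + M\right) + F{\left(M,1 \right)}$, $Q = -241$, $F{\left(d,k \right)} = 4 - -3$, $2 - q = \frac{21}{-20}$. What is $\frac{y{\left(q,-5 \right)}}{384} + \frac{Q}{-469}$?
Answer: $\frac{1898249}{3601920} \approx 0.52701$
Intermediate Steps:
$q = \frac{61}{20}$ ($q = 2 - \frac{21}{-20} = 2 - 21 \left(- \frac{1}{20}\right) = 2 - - \frac{21}{20} = 2 + \frac{21}{20} = \frac{61}{20} \approx 3.05$)
$F{\left(d,k \right)} = 7$ ($F{\left(d,k \right)} = 4 + 3 = 7$)
$y{\left(E,M \right)} = 7 + E + M$ ($y{\left(E,M \right)} = \left(E + M\right) + 7 = 7 + E + M$)
$\frac{y{\left(q,-5 \right)}}{384} + \frac{Q}{-469} = \frac{7 + \frac{61}{20} - 5}{384} - \frac{241}{-469} = \frac{101}{20} \cdot \frac{1}{384} - - \frac{241}{469} = \frac{101}{7680} + \frac{241}{469} = \frac{1898249}{3601920}$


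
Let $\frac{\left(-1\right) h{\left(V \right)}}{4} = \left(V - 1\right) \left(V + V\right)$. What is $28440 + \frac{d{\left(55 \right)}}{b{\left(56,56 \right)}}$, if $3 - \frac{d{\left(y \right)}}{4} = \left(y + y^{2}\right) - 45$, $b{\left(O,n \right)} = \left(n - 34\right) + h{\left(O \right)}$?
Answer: $\frac{350074024}{12309} \approx 28441.0$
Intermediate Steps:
$h{\left(V \right)} = - 8 V \left(-1 + V\right)$ ($h{\left(V \right)} = - 4 \left(V - 1\right) \left(V + V\right) = - 4 \left(-1 + V\right) 2 V = - 4 \cdot 2 V \left(-1 + V\right) = - 8 V \left(-1 + V\right)$)
$b{\left(O,n \right)} = -34 + n + 8 O \left(1 - O\right)$ ($b{\left(O,n \right)} = \left(n - 34\right) + 8 O \left(1 - O\right) = \left(-34 + n\right) + 8 O \left(1 - O\right) = -34 + n + 8 O \left(1 - O\right)$)
$d{\left(y \right)} = 192 - 4 y - 4 y^{2}$ ($d{\left(y \right)} = 12 - 4 \left(\left(y + y^{2}\right) - 45\right) = 12 - 4 \left(-45 + y + y^{2}\right) = 12 - \left(-180 + 4 y + 4 y^{2}\right) = 192 - 4 y - 4 y^{2}$)
$28440 + \frac{d{\left(55 \right)}}{b{\left(56,56 \right)}} = 28440 + \frac{192 - 220 - 4 \cdot 55^{2}}{-34 + 56 - 448 \left(-1 + 56\right)} = 28440 + \frac{192 - 220 - 12100}{-34 + 56 - 448 \cdot 55} = 28440 + \frac{192 - 220 - 12100}{-34 + 56 - 24640} = 28440 - \frac{12128}{-24618} = 28440 - - \frac{6064}{12309} = 28440 + \frac{6064}{12309} = \frac{350074024}{12309}$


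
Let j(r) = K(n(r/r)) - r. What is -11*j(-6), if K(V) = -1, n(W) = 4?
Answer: -55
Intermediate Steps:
j(r) = -1 - r
-11*j(-6) = -11*(-1 - 1*(-6)) = -11*(-1 + 6) = -11*5 = -55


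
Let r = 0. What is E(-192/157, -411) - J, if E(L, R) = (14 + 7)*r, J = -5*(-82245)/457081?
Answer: -411225/457081 ≈ -0.89968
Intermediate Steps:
J = 411225/457081 (J = 411225*(1/457081) = 411225/457081 ≈ 0.89968)
E(L, R) = 0 (E(L, R) = (14 + 7)*0 = 21*0 = 0)
E(-192/157, -411) - J = 0 - 1*411225/457081 = 0 - 411225/457081 = -411225/457081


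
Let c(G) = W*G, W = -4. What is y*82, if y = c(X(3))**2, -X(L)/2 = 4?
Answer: 83968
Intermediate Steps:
X(L) = -8 (X(L) = -2*4 = -8)
c(G) = -4*G
y = 1024 (y = (-4*(-8))**2 = 32**2 = 1024)
y*82 = 1024*82 = 83968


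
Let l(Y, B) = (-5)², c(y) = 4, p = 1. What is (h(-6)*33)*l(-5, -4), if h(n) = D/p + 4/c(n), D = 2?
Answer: 2475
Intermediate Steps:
l(Y, B) = 25
h(n) = 3 (h(n) = 2/1 + 4/4 = 2*1 + 4*(¼) = 2 + 1 = 3)
(h(-6)*33)*l(-5, -4) = (3*33)*25 = 99*25 = 2475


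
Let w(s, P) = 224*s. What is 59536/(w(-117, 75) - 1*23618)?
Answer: -29768/24913 ≈ -1.1949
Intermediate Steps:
59536/(w(-117, 75) - 1*23618) = 59536/(224*(-117) - 1*23618) = 59536/(-26208 - 23618) = 59536/(-49826) = 59536*(-1/49826) = -29768/24913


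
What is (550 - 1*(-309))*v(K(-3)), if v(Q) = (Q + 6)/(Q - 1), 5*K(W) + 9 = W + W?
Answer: -2577/4 ≈ -644.25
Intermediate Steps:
K(W) = -9/5 + 2*W/5 (K(W) = -9/5 + (W + W)/5 = -9/5 + (2*W)/5 = -9/5 + 2*W/5)
v(Q) = (6 + Q)/(-1 + Q)
(550 - 1*(-309))*v(K(-3)) = (550 - 1*(-309))*((6 + (-9/5 + (⅖)*(-3)))/(-1 + (-9/5 + (⅖)*(-3)))) = (550 + 309)*((6 + (-9/5 - 6/5))/(-1 + (-9/5 - 6/5))) = 859*((6 - 3)/(-1 - 3)) = 859*(3/(-4)) = 859*(-¼*3) = 859*(-¾) = -2577/4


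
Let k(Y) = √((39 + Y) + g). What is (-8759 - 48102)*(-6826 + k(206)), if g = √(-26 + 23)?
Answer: 388133186 - 56861*√(245 + I*√3) ≈ 3.8724e+8 - 3146.0*I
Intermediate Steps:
g = I*√3 (g = √(-3) = I*√3 ≈ 1.732*I)
k(Y) = √(39 + Y + I*√3) (k(Y) = √((39 + Y) + I*√3) = √(39 + Y + I*√3))
(-8759 - 48102)*(-6826 + k(206)) = (-8759 - 48102)*(-6826 + √(39 + 206 + I*√3)) = -56861*(-6826 + √(245 + I*√3)) = 388133186 - 56861*√(245 + I*√3)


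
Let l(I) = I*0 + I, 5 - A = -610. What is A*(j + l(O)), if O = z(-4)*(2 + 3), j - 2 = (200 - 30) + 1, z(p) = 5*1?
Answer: 121770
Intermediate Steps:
z(p) = 5
j = 173 (j = 2 + ((200 - 30) + 1) = 2 + (170 + 1) = 2 + 171 = 173)
O = 25 (O = 5*(2 + 3) = 5*5 = 25)
A = 615 (A = 5 - 1*(-610) = 5 + 610 = 615)
l(I) = I (l(I) = 0 + I = I)
A*(j + l(O)) = 615*(173 + 25) = 615*198 = 121770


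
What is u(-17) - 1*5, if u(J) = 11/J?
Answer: -96/17 ≈ -5.6471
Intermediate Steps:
u(-17) - 1*5 = 11/(-17) - 1*5 = 11*(-1/17) - 5 = -11/17 - 5 = -96/17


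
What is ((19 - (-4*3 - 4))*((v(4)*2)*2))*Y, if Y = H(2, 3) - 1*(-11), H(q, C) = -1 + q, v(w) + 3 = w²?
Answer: 21840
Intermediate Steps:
v(w) = -3 + w²
Y = 12 (Y = (-1 + 2) - 1*(-11) = 1 + 11 = 12)
((19 - (-4*3 - 4))*((v(4)*2)*2))*Y = ((19 - (-4*3 - 4))*(((-3 + 4²)*2)*2))*12 = ((19 - (-12 - 4))*(((-3 + 16)*2)*2))*12 = ((19 - 1*(-16))*((13*2)*2))*12 = ((19 + 16)*(26*2))*12 = (35*52)*12 = 1820*12 = 21840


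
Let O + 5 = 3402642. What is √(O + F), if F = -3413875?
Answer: I*√11238 ≈ 106.01*I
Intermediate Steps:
O = 3402637 (O = -5 + 3402642 = 3402637)
√(O + F) = √(3402637 - 3413875) = √(-11238) = I*√11238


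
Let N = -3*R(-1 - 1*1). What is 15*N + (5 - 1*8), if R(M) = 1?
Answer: -48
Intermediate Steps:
N = -3 (N = -3*1 = -3)
15*N + (5 - 1*8) = 15*(-3) + (5 - 1*8) = -45 + (5 - 8) = -45 - 3 = -48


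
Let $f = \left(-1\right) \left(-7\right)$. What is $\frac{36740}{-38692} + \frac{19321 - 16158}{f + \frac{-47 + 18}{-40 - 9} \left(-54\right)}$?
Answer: $- \frac{1510422506}{11830079} \approx -127.68$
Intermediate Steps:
$f = 7$
$\frac{36740}{-38692} + \frac{19321 - 16158}{f + \frac{-47 + 18}{-40 - 9} \left(-54\right)} = \frac{36740}{-38692} + \frac{19321 - 16158}{7 + \frac{-47 + 18}{-40 - 9} \left(-54\right)} = 36740 \left(- \frac{1}{38692}\right) + \frac{19321 - 16158}{7 + - \frac{29}{-49} \left(-54\right)} = - \frac{9185}{9673} + \frac{3163}{7 + \left(-29\right) \left(- \frac{1}{49}\right) \left(-54\right)} = - \frac{9185}{9673} + \frac{3163}{7 + \frac{29}{49} \left(-54\right)} = - \frac{9185}{9673} + \frac{3163}{7 - \frac{1566}{49}} = - \frac{9185}{9673} + \frac{3163}{- \frac{1223}{49}} = - \frac{9185}{9673} + 3163 \left(- \frac{49}{1223}\right) = - \frac{9185}{9673} - \frac{154987}{1223} = - \frac{1510422506}{11830079}$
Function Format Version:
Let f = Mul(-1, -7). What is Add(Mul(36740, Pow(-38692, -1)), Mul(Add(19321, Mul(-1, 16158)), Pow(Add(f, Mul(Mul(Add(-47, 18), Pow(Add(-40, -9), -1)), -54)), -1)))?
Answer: Rational(-1510422506, 11830079) ≈ -127.68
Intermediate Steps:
f = 7
Add(Mul(36740, Pow(-38692, -1)), Mul(Add(19321, Mul(-1, 16158)), Pow(Add(f, Mul(Mul(Add(-47, 18), Pow(Add(-40, -9), -1)), -54)), -1))) = Add(Mul(36740, Pow(-38692, -1)), Mul(Add(19321, Mul(-1, 16158)), Pow(Add(7, Mul(Mul(Add(-47, 18), Pow(Add(-40, -9), -1)), -54)), -1))) = Add(Mul(36740, Rational(-1, 38692)), Mul(Add(19321, -16158), Pow(Add(7, Mul(Mul(-29, Pow(-49, -1)), -54)), -1))) = Add(Rational(-9185, 9673), Mul(3163, Pow(Add(7, Mul(Mul(-29, Rational(-1, 49)), -54)), -1))) = Add(Rational(-9185, 9673), Mul(3163, Pow(Add(7, Mul(Rational(29, 49), -54)), -1))) = Add(Rational(-9185, 9673), Mul(3163, Pow(Add(7, Rational(-1566, 49)), -1))) = Add(Rational(-9185, 9673), Mul(3163, Pow(Rational(-1223, 49), -1))) = Add(Rational(-9185, 9673), Mul(3163, Rational(-49, 1223))) = Add(Rational(-9185, 9673), Rational(-154987, 1223)) = Rational(-1510422506, 11830079)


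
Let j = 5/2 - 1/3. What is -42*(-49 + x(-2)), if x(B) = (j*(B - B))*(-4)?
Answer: 2058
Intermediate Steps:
j = 13/6 (j = 5*(1/2) - 1*1/3 = 5/2 - 1/3 = 13/6 ≈ 2.1667)
x(B) = 0 (x(B) = (13*(B - B)/6)*(-4) = ((13/6)*0)*(-4) = 0*(-4) = 0)
-42*(-49 + x(-2)) = -42*(-49 + 0) = -42*(-49) = 2058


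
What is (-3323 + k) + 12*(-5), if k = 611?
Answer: -2772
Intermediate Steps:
(-3323 + k) + 12*(-5) = (-3323 + 611) + 12*(-5) = -2712 - 60 = -2772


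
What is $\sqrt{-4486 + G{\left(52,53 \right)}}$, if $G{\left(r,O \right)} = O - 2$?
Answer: $i \sqrt{4435} \approx 66.596 i$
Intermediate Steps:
$G{\left(r,O \right)} = -2 + O$ ($G{\left(r,O \right)} = O - 2 = -2 + O$)
$\sqrt{-4486 + G{\left(52,53 \right)}} = \sqrt{-4486 + \left(-2 + 53\right)} = \sqrt{-4486 + 51} = \sqrt{-4435} = i \sqrt{4435}$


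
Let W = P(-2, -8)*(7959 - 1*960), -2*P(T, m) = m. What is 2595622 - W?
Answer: 2567626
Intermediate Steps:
P(T, m) = -m/2
W = 27996 (W = (-½*(-8))*(7959 - 1*960) = 4*(7959 - 960) = 4*6999 = 27996)
2595622 - W = 2595622 - 1*27996 = 2595622 - 27996 = 2567626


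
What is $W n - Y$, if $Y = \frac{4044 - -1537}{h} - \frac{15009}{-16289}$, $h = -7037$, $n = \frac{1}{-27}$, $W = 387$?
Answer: $- \frac{4973033071}{343877079} \approx -14.462$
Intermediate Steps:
$n = - \frac{1}{27} \approx -0.037037$
$Y = \frac{14709424}{114625693}$ ($Y = \frac{4044 - -1537}{-7037} - \frac{15009}{-16289} = \left(4044 + 1537\right) \left(- \frac{1}{7037}\right) - - \frac{15009}{16289} = 5581 \left(- \frac{1}{7037}\right) + \frac{15009}{16289} = - \frac{5581}{7037} + \frac{15009}{16289} = \frac{14709424}{114625693} \approx 0.12833$)
$W n - Y = 387 \left(- \frac{1}{27}\right) - \frac{14709424}{114625693} = - \frac{43}{3} - \frac{14709424}{114625693} = - \frac{4973033071}{343877079}$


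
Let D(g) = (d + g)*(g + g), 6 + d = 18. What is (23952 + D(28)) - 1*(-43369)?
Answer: 69561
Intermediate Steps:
d = 12 (d = -6 + 18 = 12)
D(g) = 2*g*(12 + g) (D(g) = (12 + g)*(g + g) = (12 + g)*(2*g) = 2*g*(12 + g))
(23952 + D(28)) - 1*(-43369) = (23952 + 2*28*(12 + 28)) - 1*(-43369) = (23952 + 2*28*40) + 43369 = (23952 + 2240) + 43369 = 26192 + 43369 = 69561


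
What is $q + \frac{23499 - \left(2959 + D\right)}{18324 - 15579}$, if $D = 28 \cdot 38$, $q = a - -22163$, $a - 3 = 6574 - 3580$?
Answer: $\frac{7675964}{305} \approx 25167.0$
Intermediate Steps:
$a = 2997$ ($a = 3 + \left(6574 - 3580\right) = 3 + 2994 = 2997$)
$q = 25160$ ($q = 2997 - -22163 = 2997 + 22163 = 25160$)
$D = 1064$
$q + \frac{23499 - \left(2959 + D\right)}{18324 - 15579} = 25160 + \frac{23499 - 4023}{18324 - 15579} = 25160 + \frac{23499 - 4023}{2745} = 25160 + \left(23499 - 4023\right) \frac{1}{2745} = 25160 + 19476 \cdot \frac{1}{2745} = 25160 + \frac{2164}{305} = \frac{7675964}{305}$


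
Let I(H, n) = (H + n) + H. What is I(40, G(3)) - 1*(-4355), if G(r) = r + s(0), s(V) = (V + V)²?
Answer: 4438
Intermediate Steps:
s(V) = 4*V² (s(V) = (2*V)² = 4*V²)
G(r) = r (G(r) = r + 4*0² = r + 4*0 = r + 0 = r)
I(H, n) = n + 2*H
I(40, G(3)) - 1*(-4355) = (3 + 2*40) - 1*(-4355) = (3 + 80) + 4355 = 83 + 4355 = 4438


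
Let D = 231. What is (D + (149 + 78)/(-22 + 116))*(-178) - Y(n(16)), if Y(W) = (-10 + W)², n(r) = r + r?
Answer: -1975497/47 ≈ -42032.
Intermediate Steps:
n(r) = 2*r
(D + (149 + 78)/(-22 + 116))*(-178) - Y(n(16)) = (231 + (149 + 78)/(-22 + 116))*(-178) - (-10 + 2*16)² = (231 + 227/94)*(-178) - (-10 + 32)² = (231 + 227*(1/94))*(-178) - 1*22² = (231 + 227/94)*(-178) - 1*484 = (21941/94)*(-178) - 484 = -1952749/47 - 484 = -1975497/47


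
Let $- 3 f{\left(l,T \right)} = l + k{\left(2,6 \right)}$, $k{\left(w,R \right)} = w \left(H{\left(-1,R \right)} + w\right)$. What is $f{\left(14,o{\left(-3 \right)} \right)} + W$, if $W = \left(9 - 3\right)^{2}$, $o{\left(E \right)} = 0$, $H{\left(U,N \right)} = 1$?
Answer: $\frac{88}{3} \approx 29.333$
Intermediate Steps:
$W = 36$ ($W = 6^{2} = 36$)
$k{\left(w,R \right)} = w \left(1 + w\right)$
$f{\left(l,T \right)} = -2 - \frac{l}{3}$ ($f{\left(l,T \right)} = - \frac{l + 2 \left(1 + 2\right)}{3} = - \frac{l + 2 \cdot 3}{3} = - \frac{l + 6}{3} = - \frac{6 + l}{3} = -2 - \frac{l}{3}$)
$f{\left(14,o{\left(-3 \right)} \right)} + W = \left(-2 - \frac{14}{3}\right) + 36 = - \frac{20}{3} + 36 = \frac{88}{3}$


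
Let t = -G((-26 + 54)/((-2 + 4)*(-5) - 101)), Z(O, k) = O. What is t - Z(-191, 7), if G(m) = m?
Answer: 21229/111 ≈ 191.25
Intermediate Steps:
t = 28/111 (t = -(-26 + 54)/((-2 + 4)*(-5) - 101) = -28/(2*(-5) - 101) = -28/(-10 - 101) = -28/(-111) = -28*(-1)/111 = -1*(-28/111) = 28/111 ≈ 0.25225)
t - Z(-191, 7) = 28/111 - 1*(-191) = 28/111 + 191 = 21229/111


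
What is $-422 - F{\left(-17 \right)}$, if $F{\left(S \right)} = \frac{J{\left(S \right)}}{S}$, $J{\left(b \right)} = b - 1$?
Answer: $- \frac{7192}{17} \approx -423.06$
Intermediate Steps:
$J{\left(b \right)} = -1 + b$ ($J{\left(b \right)} = b - 1 = -1 + b$)
$F{\left(S \right)} = \frac{-1 + S}{S}$
$-422 - F{\left(-17 \right)} = -422 - \frac{-1 - 17}{-17} = -422 - \left(- \frac{1}{17}\right) \left(-18\right) = -422 - \frac{18}{17} = - \frac{7192}{17}$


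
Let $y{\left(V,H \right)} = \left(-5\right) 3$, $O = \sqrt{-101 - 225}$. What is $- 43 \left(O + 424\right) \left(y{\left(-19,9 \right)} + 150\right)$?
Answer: $-2461320 - 5805 i \sqrt{326} \approx -2.4613 \cdot 10^{6} - 1.0481 \cdot 10^{5} i$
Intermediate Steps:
$O = i \sqrt{326}$ ($O = \sqrt{-326} = i \sqrt{326} \approx 18.055 i$)
$y{\left(V,H \right)} = -15$
$- 43 \left(O + 424\right) \left(y{\left(-19,9 \right)} + 150\right) = - 43 \left(i \sqrt{326} + 424\right) \left(-15 + 150\right) = - 43 \left(424 + i \sqrt{326}\right) 135 = - 43 \left(57240 + 135 i \sqrt{326}\right) = -2461320 - 5805 i \sqrt{326}$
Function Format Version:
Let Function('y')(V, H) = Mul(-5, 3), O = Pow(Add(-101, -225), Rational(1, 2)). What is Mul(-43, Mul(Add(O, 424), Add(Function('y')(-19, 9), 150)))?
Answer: Add(-2461320, Mul(-5805, I, Pow(326, Rational(1, 2)))) ≈ Add(-2.4613e+6, Mul(-1.0481e+5, I))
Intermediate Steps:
O = Mul(I, Pow(326, Rational(1, 2))) (O = Pow(-326, Rational(1, 2)) = Mul(I, Pow(326, Rational(1, 2))) ≈ Mul(18.055, I))
Function('y')(V, H) = -15
Mul(-43, Mul(Add(O, 424), Add(Function('y')(-19, 9), 150))) = Mul(-43, Mul(Add(Mul(I, Pow(326, Rational(1, 2))), 424), Add(-15, 150))) = Mul(-43, Mul(Add(424, Mul(I, Pow(326, Rational(1, 2)))), 135)) = Mul(-43, Add(57240, Mul(135, I, Pow(326, Rational(1, 2))))) = Add(-2461320, Mul(-5805, I, Pow(326, Rational(1, 2))))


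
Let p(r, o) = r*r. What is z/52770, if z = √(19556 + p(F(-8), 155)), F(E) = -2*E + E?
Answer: √545/8795 ≈ 0.0026544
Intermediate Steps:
F(E) = -E
p(r, o) = r²
z = 6*√545 (z = √(19556 + (-1*(-8))²) = √(19556 + 8²) = √(19556 + 64) = √19620 = 6*√545 ≈ 140.07)
z/52770 = (6*√545)/52770 = (6*√545)*(1/52770) = √545/8795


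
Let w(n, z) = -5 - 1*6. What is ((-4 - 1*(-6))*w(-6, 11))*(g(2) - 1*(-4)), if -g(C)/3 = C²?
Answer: 176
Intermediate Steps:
w(n, z) = -11 (w(n, z) = -5 - 6 = -11)
g(C) = -3*C²
((-4 - 1*(-6))*w(-6, 11))*(g(2) - 1*(-4)) = ((-4 - 1*(-6))*(-11))*(-3*2² - 1*(-4)) = ((-4 + 6)*(-11))*(-3*4 + 4) = (2*(-11))*(-12 + 4) = -22*(-8) = 176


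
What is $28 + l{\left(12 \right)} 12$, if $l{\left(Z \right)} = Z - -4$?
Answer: $220$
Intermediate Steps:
$l{\left(Z \right)} = 4 + Z$ ($l{\left(Z \right)} = Z + 4 = 4 + Z$)
$28 + l{\left(12 \right)} 12 = 28 + \left(4 + 12\right) 12 = 28 + 16 \cdot 12 = 28 + 192 = 220$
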